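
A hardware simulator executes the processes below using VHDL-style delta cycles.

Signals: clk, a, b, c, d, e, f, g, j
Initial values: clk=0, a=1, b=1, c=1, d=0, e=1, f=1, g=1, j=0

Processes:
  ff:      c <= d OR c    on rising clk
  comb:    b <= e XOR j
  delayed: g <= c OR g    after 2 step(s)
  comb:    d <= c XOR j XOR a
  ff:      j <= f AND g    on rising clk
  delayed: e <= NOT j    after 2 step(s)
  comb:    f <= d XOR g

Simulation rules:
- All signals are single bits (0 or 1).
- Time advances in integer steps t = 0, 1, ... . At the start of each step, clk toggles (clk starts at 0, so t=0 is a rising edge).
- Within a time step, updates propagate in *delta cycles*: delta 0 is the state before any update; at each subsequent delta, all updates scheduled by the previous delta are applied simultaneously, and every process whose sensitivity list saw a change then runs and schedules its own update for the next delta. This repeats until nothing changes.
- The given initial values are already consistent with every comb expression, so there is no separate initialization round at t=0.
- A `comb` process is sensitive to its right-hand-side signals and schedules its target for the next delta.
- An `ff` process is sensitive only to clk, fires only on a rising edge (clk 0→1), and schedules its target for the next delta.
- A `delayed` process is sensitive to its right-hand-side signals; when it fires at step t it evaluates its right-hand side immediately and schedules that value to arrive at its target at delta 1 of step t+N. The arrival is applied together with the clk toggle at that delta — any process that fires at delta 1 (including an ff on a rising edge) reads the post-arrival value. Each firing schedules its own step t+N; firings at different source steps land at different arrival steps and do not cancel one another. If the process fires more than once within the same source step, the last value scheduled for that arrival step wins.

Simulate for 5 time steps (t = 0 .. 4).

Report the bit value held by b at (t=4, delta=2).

1

[bits: g,e,clk,f,a,b,c,d,j]
t=0: Δ0=110111100 Δ1=111111100 Δ2=111111101 Δ3=111110111 Δ4=111010111 | 4Δ
t=1: Δ0=111010111 Δ1=110010111 | 1Δ
t=2: Δ0=110010111 Δ1=101010111 Δ2=101011110 Δ3=101010100 Δ4=101110100 | 4Δ
t=3: Δ0=101110100 Δ1=100110100 | 1Δ
t=4: Δ0=100110100 Δ1=111110100 Δ2=111111101 Δ3=111110111 Δ4=111010111 | 4Δ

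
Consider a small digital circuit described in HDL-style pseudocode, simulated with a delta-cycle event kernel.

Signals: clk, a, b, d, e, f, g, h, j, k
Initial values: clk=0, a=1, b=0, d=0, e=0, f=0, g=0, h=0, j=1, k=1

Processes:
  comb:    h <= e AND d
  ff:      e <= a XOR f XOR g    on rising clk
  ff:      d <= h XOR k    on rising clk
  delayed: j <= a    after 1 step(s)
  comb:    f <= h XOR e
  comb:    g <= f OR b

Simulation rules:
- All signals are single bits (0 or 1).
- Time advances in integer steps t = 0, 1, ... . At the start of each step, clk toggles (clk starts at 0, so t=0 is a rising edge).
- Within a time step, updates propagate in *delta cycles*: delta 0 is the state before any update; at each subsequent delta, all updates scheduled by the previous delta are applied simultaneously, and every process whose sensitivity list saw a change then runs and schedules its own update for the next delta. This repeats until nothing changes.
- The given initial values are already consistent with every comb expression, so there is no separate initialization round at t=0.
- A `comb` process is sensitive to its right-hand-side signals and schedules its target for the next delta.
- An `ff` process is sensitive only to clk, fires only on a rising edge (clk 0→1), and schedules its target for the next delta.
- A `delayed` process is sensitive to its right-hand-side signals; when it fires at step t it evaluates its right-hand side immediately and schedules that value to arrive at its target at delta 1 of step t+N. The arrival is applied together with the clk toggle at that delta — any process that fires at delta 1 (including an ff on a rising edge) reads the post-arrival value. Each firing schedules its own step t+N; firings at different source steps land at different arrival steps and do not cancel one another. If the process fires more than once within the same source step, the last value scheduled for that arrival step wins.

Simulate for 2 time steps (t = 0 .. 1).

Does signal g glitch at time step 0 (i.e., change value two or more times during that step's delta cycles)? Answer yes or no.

t=0 Δ0: k=1 e=0 f=0 d=0 h=0 b=0 j=1 clk=0 a=1 g=0
  Δ1: clk:0→1
  Δ2: e:0→1, d:0→1
  Δ3: f:0→1, h:0→1
  Δ4: f:1→0, g:0→1
  Δ5: g:1→0
  (5Δ to stable)
t=1 Δ0: k=1 e=1 f=0 d=1 h=1 b=0 j=1 clk=1 a=1 g=0
  Δ1: clk:1→0
  (1Δ to stable)

yes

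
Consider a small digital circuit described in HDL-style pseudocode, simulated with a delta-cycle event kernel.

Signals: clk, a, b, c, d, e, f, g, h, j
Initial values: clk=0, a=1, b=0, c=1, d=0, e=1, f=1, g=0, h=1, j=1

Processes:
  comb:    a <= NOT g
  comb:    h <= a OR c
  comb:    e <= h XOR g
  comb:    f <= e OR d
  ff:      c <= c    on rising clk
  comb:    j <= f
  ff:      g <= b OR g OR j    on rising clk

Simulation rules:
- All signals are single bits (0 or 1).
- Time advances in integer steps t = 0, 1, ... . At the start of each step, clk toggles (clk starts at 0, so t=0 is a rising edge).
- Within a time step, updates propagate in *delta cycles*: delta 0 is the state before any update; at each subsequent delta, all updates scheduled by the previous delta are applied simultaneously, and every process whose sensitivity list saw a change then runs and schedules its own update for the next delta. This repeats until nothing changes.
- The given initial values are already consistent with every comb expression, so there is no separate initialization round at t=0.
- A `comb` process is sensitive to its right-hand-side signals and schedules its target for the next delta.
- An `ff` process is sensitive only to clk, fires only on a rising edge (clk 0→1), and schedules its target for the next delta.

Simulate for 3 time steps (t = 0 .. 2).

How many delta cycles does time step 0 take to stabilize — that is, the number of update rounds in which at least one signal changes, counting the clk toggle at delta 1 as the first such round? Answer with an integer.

[bits: c,d,h,clk,a,j,b,f,e,g]
t=0: Δ0=1010110110 Δ1=1011110110 Δ2=1011110111 Δ3=1011010101 Δ4=1011010001 Δ5=1011000001 | 5Δ
t=1: Δ0=1011000001 Δ1=1010000001 | 1Δ
t=2: Δ0=1010000001 Δ1=1011000001 | 1Δ

5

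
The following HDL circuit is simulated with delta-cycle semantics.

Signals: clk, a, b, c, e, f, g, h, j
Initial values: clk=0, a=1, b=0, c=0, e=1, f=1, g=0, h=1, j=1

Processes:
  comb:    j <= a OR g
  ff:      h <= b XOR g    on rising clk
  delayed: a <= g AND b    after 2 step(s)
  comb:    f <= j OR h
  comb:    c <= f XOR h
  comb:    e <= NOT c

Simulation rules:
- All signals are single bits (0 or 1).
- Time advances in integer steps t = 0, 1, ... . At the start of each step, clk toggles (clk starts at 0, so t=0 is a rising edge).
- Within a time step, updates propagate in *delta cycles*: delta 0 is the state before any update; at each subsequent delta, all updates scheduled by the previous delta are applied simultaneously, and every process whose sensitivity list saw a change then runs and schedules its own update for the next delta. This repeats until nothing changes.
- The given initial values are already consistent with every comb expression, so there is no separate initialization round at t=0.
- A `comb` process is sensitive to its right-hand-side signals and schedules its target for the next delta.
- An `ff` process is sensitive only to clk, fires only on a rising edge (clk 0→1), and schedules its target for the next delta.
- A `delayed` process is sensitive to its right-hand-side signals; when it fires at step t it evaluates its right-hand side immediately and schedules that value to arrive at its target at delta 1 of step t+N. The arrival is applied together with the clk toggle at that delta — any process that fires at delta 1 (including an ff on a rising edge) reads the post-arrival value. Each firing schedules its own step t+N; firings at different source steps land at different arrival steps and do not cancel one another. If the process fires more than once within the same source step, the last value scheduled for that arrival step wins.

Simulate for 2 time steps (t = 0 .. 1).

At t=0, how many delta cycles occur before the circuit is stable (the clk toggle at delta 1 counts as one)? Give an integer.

t0.Δ0 clk=0 f=1 c=0 h=1 g=0 b=0 j=1 e=1 a=1
t0.Δ1 clk=1 f=1 c=0 h=1 g=0 b=0 j=1 e=1 a=1
t0.Δ2 clk=1 f=1 c=0 h=0 g=0 b=0 j=1 e=1 a=1
t0.Δ3 clk=1 f=1 c=1 h=0 g=0 b=0 j=1 e=1 a=1
t0.Δ4 clk=1 f=1 c=1 h=0 g=0 b=0 j=1 e=0 a=1
t1.Δ0 clk=1 f=1 c=1 h=0 g=0 b=0 j=1 e=0 a=1
t1.Δ1 clk=0 f=1 c=1 h=0 g=0 b=0 j=1 e=0 a=1

4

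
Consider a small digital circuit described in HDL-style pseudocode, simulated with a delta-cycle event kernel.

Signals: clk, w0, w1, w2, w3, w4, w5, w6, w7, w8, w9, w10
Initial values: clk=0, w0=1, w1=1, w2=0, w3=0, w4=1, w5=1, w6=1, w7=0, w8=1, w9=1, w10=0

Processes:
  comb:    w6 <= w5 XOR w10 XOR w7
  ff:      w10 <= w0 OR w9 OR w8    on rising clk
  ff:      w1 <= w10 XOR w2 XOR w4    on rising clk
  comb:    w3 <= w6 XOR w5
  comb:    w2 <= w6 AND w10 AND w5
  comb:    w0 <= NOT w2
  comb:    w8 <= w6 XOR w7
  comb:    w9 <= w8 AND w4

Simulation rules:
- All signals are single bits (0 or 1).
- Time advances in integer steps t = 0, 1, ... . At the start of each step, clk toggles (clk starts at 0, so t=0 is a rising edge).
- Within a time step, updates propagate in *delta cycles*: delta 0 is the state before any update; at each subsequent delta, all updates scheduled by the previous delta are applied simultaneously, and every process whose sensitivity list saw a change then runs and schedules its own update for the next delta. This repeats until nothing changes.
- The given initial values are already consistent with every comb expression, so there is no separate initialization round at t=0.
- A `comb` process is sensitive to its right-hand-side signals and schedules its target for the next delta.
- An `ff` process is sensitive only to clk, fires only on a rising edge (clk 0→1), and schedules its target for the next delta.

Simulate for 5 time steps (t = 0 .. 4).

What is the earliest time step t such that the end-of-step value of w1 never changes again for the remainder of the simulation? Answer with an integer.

t0.Δ0 w5=1 w8=1 w6=1 w4=1 w10=0 w0=1 w9=1 w3=0 w7=0 clk=0 w1=1 w2=0
t0.Δ1 w5=1 w8=1 w6=1 w4=1 w10=0 w0=1 w9=1 w3=0 w7=0 clk=1 w1=1 w2=0
t0.Δ2 w5=1 w8=1 w6=1 w4=1 w10=1 w0=1 w9=1 w3=0 w7=0 clk=1 w1=1 w2=0
t0.Δ3 w5=1 w8=1 w6=0 w4=1 w10=1 w0=1 w9=1 w3=0 w7=0 clk=1 w1=1 w2=1
t0.Δ4 w5=1 w8=0 w6=0 w4=1 w10=1 w0=0 w9=1 w3=1 w7=0 clk=1 w1=1 w2=0
t0.Δ5 w5=1 w8=0 w6=0 w4=1 w10=1 w0=1 w9=0 w3=1 w7=0 clk=1 w1=1 w2=0
t1.Δ0 w5=1 w8=0 w6=0 w4=1 w10=1 w0=1 w9=0 w3=1 w7=0 clk=1 w1=1 w2=0
t1.Δ1 w5=1 w8=0 w6=0 w4=1 w10=1 w0=1 w9=0 w3=1 w7=0 clk=0 w1=1 w2=0
t2.Δ0 w5=1 w8=0 w6=0 w4=1 w10=1 w0=1 w9=0 w3=1 w7=0 clk=0 w1=1 w2=0
t2.Δ1 w5=1 w8=0 w6=0 w4=1 w10=1 w0=1 w9=0 w3=1 w7=0 clk=1 w1=1 w2=0
t2.Δ2 w5=1 w8=0 w6=0 w4=1 w10=1 w0=1 w9=0 w3=1 w7=0 clk=1 w1=0 w2=0
t3.Δ0 w5=1 w8=0 w6=0 w4=1 w10=1 w0=1 w9=0 w3=1 w7=0 clk=1 w1=0 w2=0
t3.Δ1 w5=1 w8=0 w6=0 w4=1 w10=1 w0=1 w9=0 w3=1 w7=0 clk=0 w1=0 w2=0
t4.Δ0 w5=1 w8=0 w6=0 w4=1 w10=1 w0=1 w9=0 w3=1 w7=0 clk=0 w1=0 w2=0
t4.Δ1 w5=1 w8=0 w6=0 w4=1 w10=1 w0=1 w9=0 w3=1 w7=0 clk=1 w1=0 w2=0

2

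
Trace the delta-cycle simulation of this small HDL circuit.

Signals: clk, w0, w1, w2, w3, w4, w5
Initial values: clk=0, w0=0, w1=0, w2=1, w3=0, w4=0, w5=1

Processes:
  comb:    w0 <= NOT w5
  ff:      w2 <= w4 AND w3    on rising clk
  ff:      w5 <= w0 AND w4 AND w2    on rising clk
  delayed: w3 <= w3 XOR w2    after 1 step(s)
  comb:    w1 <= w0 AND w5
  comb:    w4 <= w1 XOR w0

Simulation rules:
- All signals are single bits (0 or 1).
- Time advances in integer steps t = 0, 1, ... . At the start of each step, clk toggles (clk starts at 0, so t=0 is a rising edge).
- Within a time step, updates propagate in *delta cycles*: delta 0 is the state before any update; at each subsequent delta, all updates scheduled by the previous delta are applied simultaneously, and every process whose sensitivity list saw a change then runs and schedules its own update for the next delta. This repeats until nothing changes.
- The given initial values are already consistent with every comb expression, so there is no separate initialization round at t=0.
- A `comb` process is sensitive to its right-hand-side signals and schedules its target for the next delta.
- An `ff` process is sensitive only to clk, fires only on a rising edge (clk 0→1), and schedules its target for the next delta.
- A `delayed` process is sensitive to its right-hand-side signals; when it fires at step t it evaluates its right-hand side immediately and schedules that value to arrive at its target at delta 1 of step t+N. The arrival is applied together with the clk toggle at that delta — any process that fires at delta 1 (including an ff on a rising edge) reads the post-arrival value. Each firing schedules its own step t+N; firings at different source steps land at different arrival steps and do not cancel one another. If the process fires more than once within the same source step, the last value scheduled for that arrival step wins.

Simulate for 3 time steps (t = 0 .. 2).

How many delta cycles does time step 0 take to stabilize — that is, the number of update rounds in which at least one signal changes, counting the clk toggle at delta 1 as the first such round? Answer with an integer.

4

t0.Δ0 w0=0 clk=0 w1=0 w4=0 w2=1 w5=1 w3=0
t0.Δ1 w0=0 clk=1 w1=0 w4=0 w2=1 w5=1 w3=0
t0.Δ2 w0=0 clk=1 w1=0 w4=0 w2=0 w5=0 w3=0
t0.Δ3 w0=1 clk=1 w1=0 w4=0 w2=0 w5=0 w3=0
t0.Δ4 w0=1 clk=1 w1=0 w4=1 w2=0 w5=0 w3=0
t1.Δ0 w0=1 clk=1 w1=0 w4=1 w2=0 w5=0 w3=0
t1.Δ1 w0=1 clk=0 w1=0 w4=1 w2=0 w5=0 w3=0
t2.Δ0 w0=1 clk=0 w1=0 w4=1 w2=0 w5=0 w3=0
t2.Δ1 w0=1 clk=1 w1=0 w4=1 w2=0 w5=0 w3=0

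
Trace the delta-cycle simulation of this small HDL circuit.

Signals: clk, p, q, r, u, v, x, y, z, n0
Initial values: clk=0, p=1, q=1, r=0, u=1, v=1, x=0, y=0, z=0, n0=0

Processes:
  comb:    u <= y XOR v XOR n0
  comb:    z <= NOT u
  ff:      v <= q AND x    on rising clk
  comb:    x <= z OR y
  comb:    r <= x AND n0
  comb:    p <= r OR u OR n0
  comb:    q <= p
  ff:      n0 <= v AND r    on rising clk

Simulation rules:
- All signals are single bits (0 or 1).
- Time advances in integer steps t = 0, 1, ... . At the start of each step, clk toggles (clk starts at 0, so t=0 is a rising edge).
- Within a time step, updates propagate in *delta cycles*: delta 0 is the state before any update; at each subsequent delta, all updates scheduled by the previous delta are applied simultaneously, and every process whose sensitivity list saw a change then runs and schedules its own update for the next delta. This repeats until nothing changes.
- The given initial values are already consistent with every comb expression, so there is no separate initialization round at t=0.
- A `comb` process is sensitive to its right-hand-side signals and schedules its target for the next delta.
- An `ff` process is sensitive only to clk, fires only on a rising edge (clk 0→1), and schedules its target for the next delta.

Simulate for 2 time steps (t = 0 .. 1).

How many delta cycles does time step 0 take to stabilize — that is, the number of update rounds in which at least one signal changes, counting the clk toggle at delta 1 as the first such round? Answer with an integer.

t=0 Δ0: y=0 clk=0 u=1 p=1 q=1 r=0 z=0 v=1 x=0 n0=0
  Δ1: clk:0→1
  Δ2: v:1→0
  Δ3: u:1→0
  Δ4: p:1→0, z:0→1
  Δ5: q:1→0, x:0→1
  (5Δ to stable)
t=1 Δ0: y=0 clk=1 u=0 p=0 q=0 r=0 z=1 v=0 x=1 n0=0
  Δ1: clk:1→0
  (1Δ to stable)

5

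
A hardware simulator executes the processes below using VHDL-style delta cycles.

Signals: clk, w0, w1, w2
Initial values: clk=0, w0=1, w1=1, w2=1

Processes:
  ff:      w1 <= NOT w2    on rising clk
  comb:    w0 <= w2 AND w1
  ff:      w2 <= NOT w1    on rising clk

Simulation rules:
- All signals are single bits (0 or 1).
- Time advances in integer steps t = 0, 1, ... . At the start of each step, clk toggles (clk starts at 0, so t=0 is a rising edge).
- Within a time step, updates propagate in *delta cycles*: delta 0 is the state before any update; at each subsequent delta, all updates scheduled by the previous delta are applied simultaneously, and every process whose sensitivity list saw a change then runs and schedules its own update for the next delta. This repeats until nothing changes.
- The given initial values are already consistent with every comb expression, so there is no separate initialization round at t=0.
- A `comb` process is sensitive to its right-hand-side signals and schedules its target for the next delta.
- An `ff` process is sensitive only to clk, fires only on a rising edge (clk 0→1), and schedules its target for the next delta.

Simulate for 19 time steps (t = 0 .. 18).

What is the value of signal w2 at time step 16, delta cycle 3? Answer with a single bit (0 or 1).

0

[bits: clk,w1,w2,w0]
t=0: Δ0=0111 Δ1=1111 Δ2=1001 Δ3=1000 | 3Δ
t=1: Δ0=1000 Δ1=0000 | 1Δ
t=2: Δ0=0000 Δ1=1000 Δ2=1110 Δ3=1111 | 3Δ
t=3: Δ0=1111 Δ1=0111 | 1Δ
t=4: Δ0=0111 Δ1=1111 Δ2=1001 Δ3=1000 | 3Δ
t=5: Δ0=1000 Δ1=0000 | 1Δ
t=6: Δ0=0000 Δ1=1000 Δ2=1110 Δ3=1111 | 3Δ
t=7: Δ0=1111 Δ1=0111 | 1Δ
t=8: Δ0=0111 Δ1=1111 Δ2=1001 Δ3=1000 | 3Δ
t=9: Δ0=1000 Δ1=0000 | 1Δ
t=10: Δ0=0000 Δ1=1000 Δ2=1110 Δ3=1111 | 3Δ
t=11: Δ0=1111 Δ1=0111 | 1Δ
t=12: Δ0=0111 Δ1=1111 Δ2=1001 Δ3=1000 | 3Δ
t=13: Δ0=1000 Δ1=0000 | 1Δ
t=14: Δ0=0000 Δ1=1000 Δ2=1110 Δ3=1111 | 3Δ
t=15: Δ0=1111 Δ1=0111 | 1Δ
t=16: Δ0=0111 Δ1=1111 Δ2=1001 Δ3=1000 | 3Δ
t=17: Δ0=1000 Δ1=0000 | 1Δ
t=18: Δ0=0000 Δ1=1000 Δ2=1110 Δ3=1111 | 3Δ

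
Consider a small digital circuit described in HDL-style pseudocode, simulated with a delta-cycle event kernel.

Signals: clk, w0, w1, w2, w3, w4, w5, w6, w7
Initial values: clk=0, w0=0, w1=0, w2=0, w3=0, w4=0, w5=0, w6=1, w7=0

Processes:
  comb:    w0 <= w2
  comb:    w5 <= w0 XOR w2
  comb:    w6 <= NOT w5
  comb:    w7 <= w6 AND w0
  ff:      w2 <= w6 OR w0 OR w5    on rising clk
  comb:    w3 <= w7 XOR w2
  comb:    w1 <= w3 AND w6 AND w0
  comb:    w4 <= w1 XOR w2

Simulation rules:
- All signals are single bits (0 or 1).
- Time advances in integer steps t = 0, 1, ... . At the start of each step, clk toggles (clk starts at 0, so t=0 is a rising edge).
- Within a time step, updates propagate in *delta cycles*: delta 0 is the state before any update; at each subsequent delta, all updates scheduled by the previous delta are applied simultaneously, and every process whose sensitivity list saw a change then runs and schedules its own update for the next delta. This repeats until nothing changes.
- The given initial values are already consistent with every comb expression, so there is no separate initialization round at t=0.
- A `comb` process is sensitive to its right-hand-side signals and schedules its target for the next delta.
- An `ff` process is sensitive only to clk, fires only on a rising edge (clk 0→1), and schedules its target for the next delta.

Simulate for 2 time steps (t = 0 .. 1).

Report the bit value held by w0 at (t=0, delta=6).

1

t0.Δ0 clk=0 w6=1 w7=0 w5=0 w1=0 w4=0 w2=0 w3=0 w0=0
t0.Δ1 clk=1 w6=1 w7=0 w5=0 w1=0 w4=0 w2=0 w3=0 w0=0
t0.Δ2 clk=1 w6=1 w7=0 w5=0 w1=0 w4=0 w2=1 w3=0 w0=0
t0.Δ3 clk=1 w6=1 w7=0 w5=1 w1=0 w4=1 w2=1 w3=1 w0=1
t0.Δ4 clk=1 w6=0 w7=1 w5=0 w1=1 w4=1 w2=1 w3=1 w0=1
t0.Δ5 clk=1 w6=1 w7=0 w5=0 w1=0 w4=0 w2=1 w3=0 w0=1
t0.Δ6 clk=1 w6=1 w7=1 w5=0 w1=0 w4=1 w2=1 w3=1 w0=1
t0.Δ7 clk=1 w6=1 w7=1 w5=0 w1=1 w4=1 w2=1 w3=0 w0=1
t0.Δ8 clk=1 w6=1 w7=1 w5=0 w1=0 w4=0 w2=1 w3=0 w0=1
t0.Δ9 clk=1 w6=1 w7=1 w5=0 w1=0 w4=1 w2=1 w3=0 w0=1
t1.Δ0 clk=1 w6=1 w7=1 w5=0 w1=0 w4=1 w2=1 w3=0 w0=1
t1.Δ1 clk=0 w6=1 w7=1 w5=0 w1=0 w4=1 w2=1 w3=0 w0=1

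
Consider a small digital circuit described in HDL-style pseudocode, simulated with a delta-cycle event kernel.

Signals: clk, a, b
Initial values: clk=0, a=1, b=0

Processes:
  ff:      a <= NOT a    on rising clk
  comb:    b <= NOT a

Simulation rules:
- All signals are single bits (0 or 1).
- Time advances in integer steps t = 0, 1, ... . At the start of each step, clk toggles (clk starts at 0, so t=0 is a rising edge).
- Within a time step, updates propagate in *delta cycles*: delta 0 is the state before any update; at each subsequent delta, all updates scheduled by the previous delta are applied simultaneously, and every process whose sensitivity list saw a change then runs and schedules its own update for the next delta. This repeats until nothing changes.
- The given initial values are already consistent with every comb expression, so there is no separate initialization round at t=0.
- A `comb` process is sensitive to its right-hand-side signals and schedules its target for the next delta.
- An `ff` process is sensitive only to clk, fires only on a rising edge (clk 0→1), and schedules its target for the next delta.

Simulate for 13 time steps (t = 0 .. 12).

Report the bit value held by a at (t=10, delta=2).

1

t=0 Δ0: b=0 clk=0 a=1
  Δ1: clk:0→1
  Δ2: a:1→0
  Δ3: b:0→1
  (3Δ to stable)
t=1 Δ0: b=1 clk=1 a=0
  Δ1: clk:1→0
  (1Δ to stable)
t=2 Δ0: b=1 clk=0 a=0
  Δ1: clk:0→1
  Δ2: a:0→1
  Δ3: b:1→0
  (3Δ to stable)
t=3 Δ0: b=0 clk=1 a=1
  Δ1: clk:1→0
  (1Δ to stable)
t=4 Δ0: b=0 clk=0 a=1
  Δ1: clk:0→1
  Δ2: a:1→0
  Δ3: b:0→1
  (3Δ to stable)
t=5 Δ0: b=1 clk=1 a=0
  Δ1: clk:1→0
  (1Δ to stable)
t=6 Δ0: b=1 clk=0 a=0
  Δ1: clk:0→1
  Δ2: a:0→1
  Δ3: b:1→0
  (3Δ to stable)
t=7 Δ0: b=0 clk=1 a=1
  Δ1: clk:1→0
  (1Δ to stable)
t=8 Δ0: b=0 clk=0 a=1
  Δ1: clk:0→1
  Δ2: a:1→0
  Δ3: b:0→1
  (3Δ to stable)
t=9 Δ0: b=1 clk=1 a=0
  Δ1: clk:1→0
  (1Δ to stable)
t=10 Δ0: b=1 clk=0 a=0
  Δ1: clk:0→1
  Δ2: a:0→1
  Δ3: b:1→0
  (3Δ to stable)
t=11 Δ0: b=0 clk=1 a=1
  Δ1: clk:1→0
  (1Δ to stable)
t=12 Δ0: b=0 clk=0 a=1
  Δ1: clk:0→1
  Δ2: a:1→0
  Δ3: b:0→1
  (3Δ to stable)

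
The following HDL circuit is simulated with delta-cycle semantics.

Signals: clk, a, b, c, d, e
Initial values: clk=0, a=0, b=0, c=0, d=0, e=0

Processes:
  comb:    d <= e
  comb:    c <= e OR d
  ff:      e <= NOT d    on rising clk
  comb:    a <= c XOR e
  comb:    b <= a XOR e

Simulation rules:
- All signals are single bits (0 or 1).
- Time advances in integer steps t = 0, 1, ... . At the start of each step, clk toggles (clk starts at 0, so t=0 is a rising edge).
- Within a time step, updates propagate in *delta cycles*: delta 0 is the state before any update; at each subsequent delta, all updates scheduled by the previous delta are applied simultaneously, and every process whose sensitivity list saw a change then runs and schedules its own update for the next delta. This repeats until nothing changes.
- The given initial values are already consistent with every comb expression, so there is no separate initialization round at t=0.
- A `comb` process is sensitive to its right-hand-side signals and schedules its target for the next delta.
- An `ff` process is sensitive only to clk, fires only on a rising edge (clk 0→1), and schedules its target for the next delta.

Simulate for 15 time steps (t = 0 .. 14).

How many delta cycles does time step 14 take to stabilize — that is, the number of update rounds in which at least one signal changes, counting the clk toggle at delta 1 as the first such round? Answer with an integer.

6

[bits: a,e,d,b,clk,c]
t=0: Δ0=000000 Δ1=000010 Δ2=010010 Δ3=111111 Δ4=011011 Δ5=011111 | 5Δ
t=1: Δ0=011111 Δ1=011101 | 1Δ
t=2: Δ0=011101 Δ1=011111 Δ2=001111 Δ3=100011 Δ4=100110 Δ5=000110 Δ6=000010 | 6Δ
t=3: Δ0=000010 Δ1=000000 | 1Δ
t=4: Δ0=000000 Δ1=000010 Δ2=010010 Δ3=111111 Δ4=011011 Δ5=011111 | 5Δ
t=5: Δ0=011111 Δ1=011101 | 1Δ
t=6: Δ0=011101 Δ1=011111 Δ2=001111 Δ3=100011 Δ4=100110 Δ5=000110 Δ6=000010 | 6Δ
t=7: Δ0=000010 Δ1=000000 | 1Δ
t=8: Δ0=000000 Δ1=000010 Δ2=010010 Δ3=111111 Δ4=011011 Δ5=011111 | 5Δ
t=9: Δ0=011111 Δ1=011101 | 1Δ
t=10: Δ0=011101 Δ1=011111 Δ2=001111 Δ3=100011 Δ4=100110 Δ5=000110 Δ6=000010 | 6Δ
t=11: Δ0=000010 Δ1=000000 | 1Δ
t=12: Δ0=000000 Δ1=000010 Δ2=010010 Δ3=111111 Δ4=011011 Δ5=011111 | 5Δ
t=13: Δ0=011111 Δ1=011101 | 1Δ
t=14: Δ0=011101 Δ1=011111 Δ2=001111 Δ3=100011 Δ4=100110 Δ5=000110 Δ6=000010 | 6Δ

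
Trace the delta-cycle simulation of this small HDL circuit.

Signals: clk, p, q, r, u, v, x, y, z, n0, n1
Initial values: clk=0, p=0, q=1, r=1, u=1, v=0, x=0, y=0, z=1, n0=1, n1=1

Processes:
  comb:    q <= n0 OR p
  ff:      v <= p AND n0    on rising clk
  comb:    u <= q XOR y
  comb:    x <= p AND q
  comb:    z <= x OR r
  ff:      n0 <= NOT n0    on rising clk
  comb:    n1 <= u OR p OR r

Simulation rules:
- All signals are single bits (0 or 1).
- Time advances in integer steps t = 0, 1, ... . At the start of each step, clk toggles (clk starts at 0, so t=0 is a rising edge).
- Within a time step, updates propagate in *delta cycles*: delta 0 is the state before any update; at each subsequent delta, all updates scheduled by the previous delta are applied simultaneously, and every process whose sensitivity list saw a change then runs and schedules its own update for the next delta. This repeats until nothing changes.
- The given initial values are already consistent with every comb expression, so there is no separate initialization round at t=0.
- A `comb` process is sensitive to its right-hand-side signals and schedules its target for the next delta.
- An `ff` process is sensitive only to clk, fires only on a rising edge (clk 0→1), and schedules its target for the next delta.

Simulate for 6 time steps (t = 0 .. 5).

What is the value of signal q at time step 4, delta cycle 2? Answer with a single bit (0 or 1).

1

t=0 Δ0: n0=1 r=1 p=0 z=1 v=0 q=1 y=0 n1=1 clk=0 u=1 x=0
  Δ1: clk:0→1
  Δ2: n0:1→0
  Δ3: q:1→0
  Δ4: u:1→0
  (4Δ to stable)
t=1 Δ0: n0=0 r=1 p=0 z=1 v=0 q=0 y=0 n1=1 clk=1 u=0 x=0
  Δ1: clk:1→0
  (1Δ to stable)
t=2 Δ0: n0=0 r=1 p=0 z=1 v=0 q=0 y=0 n1=1 clk=0 u=0 x=0
  Δ1: clk:0→1
  Δ2: n0:0→1
  Δ3: q:0→1
  Δ4: u:0→1
  (4Δ to stable)
t=3 Δ0: n0=1 r=1 p=0 z=1 v=0 q=1 y=0 n1=1 clk=1 u=1 x=0
  Δ1: clk:1→0
  (1Δ to stable)
t=4 Δ0: n0=1 r=1 p=0 z=1 v=0 q=1 y=0 n1=1 clk=0 u=1 x=0
  Δ1: clk:0→1
  Δ2: n0:1→0
  Δ3: q:1→0
  Δ4: u:1→0
  (4Δ to stable)
t=5 Δ0: n0=0 r=1 p=0 z=1 v=0 q=0 y=0 n1=1 clk=1 u=0 x=0
  Δ1: clk:1→0
  (1Δ to stable)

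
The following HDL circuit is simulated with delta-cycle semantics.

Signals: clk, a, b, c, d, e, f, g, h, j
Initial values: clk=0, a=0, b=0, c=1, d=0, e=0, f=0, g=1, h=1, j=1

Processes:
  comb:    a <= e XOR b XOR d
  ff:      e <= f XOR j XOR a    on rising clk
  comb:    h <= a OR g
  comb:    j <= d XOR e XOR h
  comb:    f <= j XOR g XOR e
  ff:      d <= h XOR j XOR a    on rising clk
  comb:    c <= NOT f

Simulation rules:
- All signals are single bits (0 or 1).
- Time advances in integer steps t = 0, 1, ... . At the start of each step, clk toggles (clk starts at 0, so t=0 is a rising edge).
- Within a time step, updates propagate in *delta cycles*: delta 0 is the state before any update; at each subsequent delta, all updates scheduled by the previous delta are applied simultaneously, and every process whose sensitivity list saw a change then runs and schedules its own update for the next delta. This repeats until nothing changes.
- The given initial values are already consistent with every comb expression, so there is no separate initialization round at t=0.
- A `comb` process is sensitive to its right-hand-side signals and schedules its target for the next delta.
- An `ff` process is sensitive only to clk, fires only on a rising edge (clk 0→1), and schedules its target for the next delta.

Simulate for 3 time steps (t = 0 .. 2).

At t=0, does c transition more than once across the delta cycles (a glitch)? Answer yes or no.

[bits: b,g,h,c,d,f,a,j,e,clk]
t=0: Δ0=0111000100 Δ1=0111000101 Δ2=0111000111 Δ3=0111011011 Δ4=0110001011 Δ5=0111001011 | 5Δ
t=1: Δ0=0111001011 Δ1=0111001010 | 1Δ
t=2: Δ0=0111001010 Δ1=0111001011 | 1Δ

yes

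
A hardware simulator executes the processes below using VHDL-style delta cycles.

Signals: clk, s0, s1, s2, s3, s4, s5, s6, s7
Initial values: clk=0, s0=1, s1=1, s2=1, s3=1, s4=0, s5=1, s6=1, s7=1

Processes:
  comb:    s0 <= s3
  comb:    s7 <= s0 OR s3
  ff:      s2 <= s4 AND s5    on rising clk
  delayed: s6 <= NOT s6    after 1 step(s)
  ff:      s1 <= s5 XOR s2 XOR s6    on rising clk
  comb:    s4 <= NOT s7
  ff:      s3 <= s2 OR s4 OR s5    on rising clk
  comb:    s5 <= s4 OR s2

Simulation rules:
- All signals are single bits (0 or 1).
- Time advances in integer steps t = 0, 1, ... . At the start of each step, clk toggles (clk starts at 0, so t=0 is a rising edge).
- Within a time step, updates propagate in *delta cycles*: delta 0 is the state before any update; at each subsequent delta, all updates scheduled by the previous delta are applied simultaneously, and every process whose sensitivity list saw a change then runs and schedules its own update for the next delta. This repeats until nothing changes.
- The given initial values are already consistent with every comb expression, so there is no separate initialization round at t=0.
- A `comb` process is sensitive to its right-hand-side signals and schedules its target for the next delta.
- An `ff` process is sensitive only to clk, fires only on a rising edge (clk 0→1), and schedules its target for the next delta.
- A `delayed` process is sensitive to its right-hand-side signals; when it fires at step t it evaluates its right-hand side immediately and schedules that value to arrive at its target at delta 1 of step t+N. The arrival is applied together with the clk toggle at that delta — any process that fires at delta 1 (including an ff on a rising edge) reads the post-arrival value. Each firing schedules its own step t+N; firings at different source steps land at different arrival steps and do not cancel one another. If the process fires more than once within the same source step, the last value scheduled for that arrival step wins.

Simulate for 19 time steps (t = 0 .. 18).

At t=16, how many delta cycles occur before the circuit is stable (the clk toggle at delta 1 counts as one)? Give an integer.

[bits: s5,s3,clk,s0,s2,s4,s1,s7,s6]
t=0: Δ0=110110111 Δ1=111110111 Δ2=111100111 Δ3=011100111 | 3Δ
t=1: Δ0=011100111 Δ1=010100111 | 1Δ
t=2: Δ0=010100111 Δ1=011100111 Δ2=001100111 Δ3=001000111 Δ4=001000101 Δ5=001001101 Δ6=101001101 | 6Δ
t=3: Δ0=101001101 Δ1=100001101 | 1Δ
t=4: Δ0=100001101 Δ1=101001101 Δ2=111011001 Δ3=111111011 Δ4=111110011 | 4Δ
t=5: Δ0=111110011 Δ1=110110011 | 1Δ
t=6: Δ0=110110011 Δ1=111110011 Δ2=111100111 Δ3=011100111 | 3Δ
t=7: Δ0=011100111 Δ1=010100111 | 1Δ
t=8: Δ0=010100111 Δ1=011100111 Δ2=001100111 Δ3=001000111 Δ4=001000101 Δ5=001001101 Δ6=101001101 | 6Δ
t=9: Δ0=101001101 Δ1=100001101 | 1Δ
t=10: Δ0=100001101 Δ1=101001101 Δ2=111011001 Δ3=111111011 Δ4=111110011 | 4Δ
t=11: Δ0=111110011 Δ1=110110011 | 1Δ
t=12: Δ0=110110011 Δ1=111110011 Δ2=111100111 Δ3=011100111 | 3Δ
t=13: Δ0=011100111 Δ1=010100111 | 1Δ
t=14: Δ0=010100111 Δ1=011100111 Δ2=001100111 Δ3=001000111 Δ4=001000101 Δ5=001001101 Δ6=101001101 | 6Δ
t=15: Δ0=101001101 Δ1=100001101 | 1Δ
t=16: Δ0=100001101 Δ1=101001101 Δ2=111011001 Δ3=111111011 Δ4=111110011 | 4Δ
t=17: Δ0=111110011 Δ1=110110011 | 1Δ
t=18: Δ0=110110011 Δ1=111110011 Δ2=111100111 Δ3=011100111 | 3Δ

4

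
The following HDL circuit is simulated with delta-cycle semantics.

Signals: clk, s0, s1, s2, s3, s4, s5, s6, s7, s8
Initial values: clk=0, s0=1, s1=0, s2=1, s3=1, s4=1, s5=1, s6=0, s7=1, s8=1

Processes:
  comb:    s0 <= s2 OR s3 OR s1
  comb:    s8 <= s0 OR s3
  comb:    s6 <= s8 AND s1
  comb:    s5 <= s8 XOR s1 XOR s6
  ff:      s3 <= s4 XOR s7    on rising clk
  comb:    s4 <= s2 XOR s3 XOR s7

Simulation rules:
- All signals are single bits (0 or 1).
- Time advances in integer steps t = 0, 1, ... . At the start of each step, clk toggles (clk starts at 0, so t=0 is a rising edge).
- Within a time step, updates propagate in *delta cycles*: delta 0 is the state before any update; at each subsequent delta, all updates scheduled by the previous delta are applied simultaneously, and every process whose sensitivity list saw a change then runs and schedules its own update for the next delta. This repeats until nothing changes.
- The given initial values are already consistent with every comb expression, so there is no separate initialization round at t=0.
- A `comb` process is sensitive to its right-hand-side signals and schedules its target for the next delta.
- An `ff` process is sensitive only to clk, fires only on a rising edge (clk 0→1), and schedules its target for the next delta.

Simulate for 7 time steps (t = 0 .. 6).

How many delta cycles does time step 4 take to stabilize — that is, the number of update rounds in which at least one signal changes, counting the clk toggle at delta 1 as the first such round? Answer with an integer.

3

[bits: s6,clk,s3,s1,s7,s8,s0,s4,s5,s2]
t=0: Δ0=0010111111 Δ1=0110111111 Δ2=0100111111 Δ3=0100111011 | 3Δ
t=1: Δ0=0100111011 Δ1=0000111011 | 1Δ
t=2: Δ0=0000111011 Δ1=0100111011 Δ2=0110111011 Δ3=0110111111 | 3Δ
t=3: Δ0=0110111111 Δ1=0010111111 | 1Δ
t=4: Δ0=0010111111 Δ1=0110111111 Δ2=0100111111 Δ3=0100111011 | 3Δ
t=5: Δ0=0100111011 Δ1=0000111011 | 1Δ
t=6: Δ0=0000111011 Δ1=0100111011 Δ2=0110111011 Δ3=0110111111 | 3Δ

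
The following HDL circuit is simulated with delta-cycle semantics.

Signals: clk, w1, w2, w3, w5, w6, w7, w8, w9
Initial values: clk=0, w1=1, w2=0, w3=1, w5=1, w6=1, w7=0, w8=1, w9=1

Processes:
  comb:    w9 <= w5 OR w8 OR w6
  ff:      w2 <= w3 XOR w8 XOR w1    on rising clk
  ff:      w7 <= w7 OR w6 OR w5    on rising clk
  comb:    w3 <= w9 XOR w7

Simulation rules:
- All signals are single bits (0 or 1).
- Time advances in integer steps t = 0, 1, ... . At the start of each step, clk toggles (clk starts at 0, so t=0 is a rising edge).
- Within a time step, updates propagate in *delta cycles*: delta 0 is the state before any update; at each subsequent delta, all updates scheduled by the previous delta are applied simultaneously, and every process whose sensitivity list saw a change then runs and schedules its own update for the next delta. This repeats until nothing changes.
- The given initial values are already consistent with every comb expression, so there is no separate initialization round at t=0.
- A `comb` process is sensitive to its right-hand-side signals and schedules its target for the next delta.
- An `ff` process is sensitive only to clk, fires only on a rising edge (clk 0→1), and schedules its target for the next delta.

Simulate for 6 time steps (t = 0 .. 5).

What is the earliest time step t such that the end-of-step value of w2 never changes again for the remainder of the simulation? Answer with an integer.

t0.Δ0 w7=0 w5=1 w1=1 clk=0 w8=1 w9=1 w2=0 w6=1 w3=1
t0.Δ1 w7=0 w5=1 w1=1 clk=1 w8=1 w9=1 w2=0 w6=1 w3=1
t0.Δ2 w7=1 w5=1 w1=1 clk=1 w8=1 w9=1 w2=1 w6=1 w3=1
t0.Δ3 w7=1 w5=1 w1=1 clk=1 w8=1 w9=1 w2=1 w6=1 w3=0
t1.Δ0 w7=1 w5=1 w1=1 clk=1 w8=1 w9=1 w2=1 w6=1 w3=0
t1.Δ1 w7=1 w5=1 w1=1 clk=0 w8=1 w9=1 w2=1 w6=1 w3=0
t2.Δ0 w7=1 w5=1 w1=1 clk=0 w8=1 w9=1 w2=1 w6=1 w3=0
t2.Δ1 w7=1 w5=1 w1=1 clk=1 w8=1 w9=1 w2=1 w6=1 w3=0
t2.Δ2 w7=1 w5=1 w1=1 clk=1 w8=1 w9=1 w2=0 w6=1 w3=0
t3.Δ0 w7=1 w5=1 w1=1 clk=1 w8=1 w9=1 w2=0 w6=1 w3=0
t3.Δ1 w7=1 w5=1 w1=1 clk=0 w8=1 w9=1 w2=0 w6=1 w3=0
t4.Δ0 w7=1 w5=1 w1=1 clk=0 w8=1 w9=1 w2=0 w6=1 w3=0
t4.Δ1 w7=1 w5=1 w1=1 clk=1 w8=1 w9=1 w2=0 w6=1 w3=0
t5.Δ0 w7=1 w5=1 w1=1 clk=1 w8=1 w9=1 w2=0 w6=1 w3=0
t5.Δ1 w7=1 w5=1 w1=1 clk=0 w8=1 w9=1 w2=0 w6=1 w3=0

2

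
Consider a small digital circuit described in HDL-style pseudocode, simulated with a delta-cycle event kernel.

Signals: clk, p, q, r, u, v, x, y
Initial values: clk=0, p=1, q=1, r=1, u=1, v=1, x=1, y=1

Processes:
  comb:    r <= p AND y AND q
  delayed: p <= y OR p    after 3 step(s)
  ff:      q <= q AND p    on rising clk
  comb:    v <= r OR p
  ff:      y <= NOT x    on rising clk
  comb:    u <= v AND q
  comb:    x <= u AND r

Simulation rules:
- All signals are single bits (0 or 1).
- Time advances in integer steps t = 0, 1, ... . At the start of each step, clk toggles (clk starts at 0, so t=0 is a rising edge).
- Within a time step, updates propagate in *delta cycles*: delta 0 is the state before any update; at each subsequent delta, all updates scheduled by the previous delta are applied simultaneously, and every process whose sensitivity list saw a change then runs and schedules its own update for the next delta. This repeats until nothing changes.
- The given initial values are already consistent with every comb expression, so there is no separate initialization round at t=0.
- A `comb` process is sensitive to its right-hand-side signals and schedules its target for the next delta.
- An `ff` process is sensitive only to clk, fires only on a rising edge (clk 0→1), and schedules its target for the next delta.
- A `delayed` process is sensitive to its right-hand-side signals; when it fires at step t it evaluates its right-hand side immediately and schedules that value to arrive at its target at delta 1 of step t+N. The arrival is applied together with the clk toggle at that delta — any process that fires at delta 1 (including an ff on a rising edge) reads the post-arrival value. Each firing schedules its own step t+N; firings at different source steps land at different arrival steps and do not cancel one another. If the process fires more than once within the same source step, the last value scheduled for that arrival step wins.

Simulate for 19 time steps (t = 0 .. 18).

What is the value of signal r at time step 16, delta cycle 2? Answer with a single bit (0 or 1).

1

[bits: y,u,x,r,v,clk,q,p]
t=0: Δ0=11111011 Δ1=11111111 Δ2=01111111 Δ3=01101111 Δ4=01001111 | 4Δ
t=1: Δ0=01001111 Δ1=01001011 | 1Δ
t=2: Δ0=01001011 Δ1=01001111 Δ2=11001111 Δ3=11011111 Δ4=11111111 | 4Δ
t=3: Δ0=11111111 Δ1=11111011 | 1Δ
t=4: Δ0=11111011 Δ1=11111111 Δ2=01111111 Δ3=01101111 Δ4=01001111 | 4Δ
t=5: Δ0=01001111 Δ1=01001011 | 1Δ
t=6: Δ0=01001011 Δ1=01001111 Δ2=11001111 Δ3=11011111 Δ4=11111111 | 4Δ
t=7: Δ0=11111111 Δ1=11111011 | 1Δ
t=8: Δ0=11111011 Δ1=11111111 Δ2=01111111 Δ3=01101111 Δ4=01001111 | 4Δ
t=9: Δ0=01001111 Δ1=01001011 | 1Δ
t=10: Δ0=01001011 Δ1=01001111 Δ2=11001111 Δ3=11011111 Δ4=11111111 | 4Δ
t=11: Δ0=11111111 Δ1=11111011 | 1Δ
t=12: Δ0=11111011 Δ1=11111111 Δ2=01111111 Δ3=01101111 Δ4=01001111 | 4Δ
t=13: Δ0=01001111 Δ1=01001011 | 1Δ
t=14: Δ0=01001011 Δ1=01001111 Δ2=11001111 Δ3=11011111 Δ4=11111111 | 4Δ
t=15: Δ0=11111111 Δ1=11111011 | 1Δ
t=16: Δ0=11111011 Δ1=11111111 Δ2=01111111 Δ3=01101111 Δ4=01001111 | 4Δ
t=17: Δ0=01001111 Δ1=01001011 | 1Δ
t=18: Δ0=01001011 Δ1=01001111 Δ2=11001111 Δ3=11011111 Δ4=11111111 | 4Δ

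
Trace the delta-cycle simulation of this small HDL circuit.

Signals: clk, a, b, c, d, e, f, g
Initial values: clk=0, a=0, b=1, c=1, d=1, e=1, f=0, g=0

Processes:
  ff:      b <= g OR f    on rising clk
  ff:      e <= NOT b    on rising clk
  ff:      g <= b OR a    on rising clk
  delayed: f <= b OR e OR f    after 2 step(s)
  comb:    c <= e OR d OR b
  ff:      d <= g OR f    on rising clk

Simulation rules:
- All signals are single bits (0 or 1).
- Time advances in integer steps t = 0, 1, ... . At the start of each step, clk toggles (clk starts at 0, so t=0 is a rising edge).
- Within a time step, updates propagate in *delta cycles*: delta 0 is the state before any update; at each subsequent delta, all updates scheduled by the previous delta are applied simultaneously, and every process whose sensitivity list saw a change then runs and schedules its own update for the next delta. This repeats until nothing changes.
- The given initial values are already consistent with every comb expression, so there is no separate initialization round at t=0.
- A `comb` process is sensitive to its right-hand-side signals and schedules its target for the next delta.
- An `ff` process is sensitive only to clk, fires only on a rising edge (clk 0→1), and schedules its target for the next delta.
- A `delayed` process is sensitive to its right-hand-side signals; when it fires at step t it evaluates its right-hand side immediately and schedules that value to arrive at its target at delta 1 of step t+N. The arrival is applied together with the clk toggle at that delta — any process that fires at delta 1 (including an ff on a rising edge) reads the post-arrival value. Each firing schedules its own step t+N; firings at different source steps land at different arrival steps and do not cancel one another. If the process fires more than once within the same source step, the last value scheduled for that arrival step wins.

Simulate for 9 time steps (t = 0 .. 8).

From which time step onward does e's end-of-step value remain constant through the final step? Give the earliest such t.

4

t0.Δ0 b=1 clk=0 a=0 d=1 g=0 c=1 e=1 f=0
t0.Δ1 b=1 clk=1 a=0 d=1 g=0 c=1 e=1 f=0
t0.Δ2 b=0 clk=1 a=0 d=0 g=1 c=1 e=0 f=0
t0.Δ3 b=0 clk=1 a=0 d=0 g=1 c=0 e=0 f=0
t1.Δ0 b=0 clk=1 a=0 d=0 g=1 c=0 e=0 f=0
t1.Δ1 b=0 clk=0 a=0 d=0 g=1 c=0 e=0 f=0
t2.Δ0 b=0 clk=0 a=0 d=0 g=1 c=0 e=0 f=0
t2.Δ1 b=0 clk=1 a=0 d=0 g=1 c=0 e=0 f=0
t2.Δ2 b=1 clk=1 a=0 d=1 g=0 c=0 e=1 f=0
t2.Δ3 b=1 clk=1 a=0 d=1 g=0 c=1 e=1 f=0
t3.Δ0 b=1 clk=1 a=0 d=1 g=0 c=1 e=1 f=0
t3.Δ1 b=1 clk=0 a=0 d=1 g=0 c=1 e=1 f=0
t4.Δ0 b=1 clk=0 a=0 d=1 g=0 c=1 e=1 f=0
t4.Δ1 b=1 clk=1 a=0 d=1 g=0 c=1 e=1 f=1
t4.Δ2 b=1 clk=1 a=0 d=1 g=1 c=1 e=0 f=1
t5.Δ0 b=1 clk=1 a=0 d=1 g=1 c=1 e=0 f=1
t5.Δ1 b=1 clk=0 a=0 d=1 g=1 c=1 e=0 f=1
t6.Δ0 b=1 clk=0 a=0 d=1 g=1 c=1 e=0 f=1
t6.Δ1 b=1 clk=1 a=0 d=1 g=1 c=1 e=0 f=1
t7.Δ0 b=1 clk=1 a=0 d=1 g=1 c=1 e=0 f=1
t7.Δ1 b=1 clk=0 a=0 d=1 g=1 c=1 e=0 f=1
t8.Δ0 b=1 clk=0 a=0 d=1 g=1 c=1 e=0 f=1
t8.Δ1 b=1 clk=1 a=0 d=1 g=1 c=1 e=0 f=1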